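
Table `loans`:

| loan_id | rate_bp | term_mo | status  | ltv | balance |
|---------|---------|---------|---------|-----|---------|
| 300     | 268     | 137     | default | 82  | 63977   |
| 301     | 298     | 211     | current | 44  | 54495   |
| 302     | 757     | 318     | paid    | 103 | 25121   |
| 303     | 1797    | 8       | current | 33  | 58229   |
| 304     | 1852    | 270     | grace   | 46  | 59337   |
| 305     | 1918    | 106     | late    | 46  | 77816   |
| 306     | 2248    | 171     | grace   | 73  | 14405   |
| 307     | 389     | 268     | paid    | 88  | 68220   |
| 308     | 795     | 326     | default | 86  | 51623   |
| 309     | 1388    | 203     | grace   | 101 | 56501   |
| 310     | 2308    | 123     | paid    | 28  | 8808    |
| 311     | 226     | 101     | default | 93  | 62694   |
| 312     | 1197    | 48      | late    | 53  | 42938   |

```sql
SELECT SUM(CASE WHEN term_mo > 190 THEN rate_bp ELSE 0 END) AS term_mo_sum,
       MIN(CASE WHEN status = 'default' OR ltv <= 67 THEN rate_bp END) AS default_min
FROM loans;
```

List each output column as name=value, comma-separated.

[term_mo_sum: term_mo > 190]
loan_id=300: ✗
loan_id=301: ✓ → 298
loan_id=302: ✓ → 757
loan_id=303: ✗
loan_id=304: ✓ → 1852
loan_id=305: ✗
loan_id=306: ✗
loan_id=307: ✓ → 389
loan_id=308: ✓ → 795
loan_id=309: ✓ → 1388
loan_id=310: ✗
loan_id=311: ✗
loan_id=312: ✗
term_mo_sum = 298 + 757 + 1852 + 389 + 795 + 1388 = 5479
—
[default_min: status = 'default' OR ltv <= 67]
loan_id=300: ✓ → 268
loan_id=301: ✓ → 298
loan_id=302: ✗
loan_id=303: ✓ → 1797
loan_id=304: ✓ → 1852
loan_id=305: ✓ → 1918
loan_id=306: ✗
loan_id=307: ✗
loan_id=308: ✓ → 795
loan_id=309: ✗
loan_id=310: ✓ → 2308
loan_id=311: ✓ → 226
loan_id=312: ✓ → 1197
default_min = MIN(268, 298, 1797, 1852, 1918, 795, 2308, 226, 1197) = 226

term_mo_sum=5479, default_min=226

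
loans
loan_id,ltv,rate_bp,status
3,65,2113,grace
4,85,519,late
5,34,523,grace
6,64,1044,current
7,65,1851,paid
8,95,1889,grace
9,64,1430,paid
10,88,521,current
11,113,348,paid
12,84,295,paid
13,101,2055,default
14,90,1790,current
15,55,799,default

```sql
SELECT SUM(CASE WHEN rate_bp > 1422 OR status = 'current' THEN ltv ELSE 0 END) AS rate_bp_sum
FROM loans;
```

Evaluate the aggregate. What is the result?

632

loan_id=3: ✓ → 65
loan_id=4: ✗
loan_id=5: ✗
loan_id=6: ✓ → 64
loan_id=7: ✓ → 65
loan_id=8: ✓ → 95
loan_id=9: ✓ → 64
loan_id=10: ✓ → 88
loan_id=11: ✗
loan_id=12: ✗
loan_id=13: ✓ → 101
loan_id=14: ✓ → 90
loan_id=15: ✗
rate_bp_sum = 65 + 64 + 65 + 95 + 64 + 88 + 101 + 90 = 632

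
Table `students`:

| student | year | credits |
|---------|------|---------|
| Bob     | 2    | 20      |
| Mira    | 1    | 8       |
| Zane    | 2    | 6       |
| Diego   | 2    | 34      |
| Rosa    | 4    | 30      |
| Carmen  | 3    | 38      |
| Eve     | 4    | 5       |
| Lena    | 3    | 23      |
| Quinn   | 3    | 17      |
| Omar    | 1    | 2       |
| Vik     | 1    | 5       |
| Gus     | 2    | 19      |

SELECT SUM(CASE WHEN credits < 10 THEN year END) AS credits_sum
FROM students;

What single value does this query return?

student=Bob: ✗
student=Mira: ✓ → 1
student=Zane: ✓ → 2
student=Diego: ✗
student=Rosa: ✗
student=Carmen: ✗
student=Eve: ✓ → 4
student=Lena: ✗
student=Quinn: ✗
student=Omar: ✓ → 1
student=Vik: ✓ → 1
student=Gus: ✗
credits_sum = 1 + 2 + 4 + 1 + 1 = 9

9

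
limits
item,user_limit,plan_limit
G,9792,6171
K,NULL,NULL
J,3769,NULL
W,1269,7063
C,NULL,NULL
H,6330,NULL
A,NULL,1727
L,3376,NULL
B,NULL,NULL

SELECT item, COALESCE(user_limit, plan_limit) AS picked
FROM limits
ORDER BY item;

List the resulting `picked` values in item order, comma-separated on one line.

1727, NULL, NULL, 9792, 6330, 3769, NULL, 3376, 1269

item=A: user_limit=NULL, plan_limit=1727 → 1727
item=B: user_limit=NULL, plan_limit=NULL (all NULL) → NULL
item=C: user_limit=NULL, plan_limit=NULL (all NULL) → NULL
item=G: user_limit=9792 → 9792
item=H: user_limit=6330 → 6330
item=J: user_limit=3769 → 3769
item=K: user_limit=NULL, plan_limit=NULL (all NULL) → NULL
item=L: user_limit=3376 → 3376
item=W: user_limit=1269 → 1269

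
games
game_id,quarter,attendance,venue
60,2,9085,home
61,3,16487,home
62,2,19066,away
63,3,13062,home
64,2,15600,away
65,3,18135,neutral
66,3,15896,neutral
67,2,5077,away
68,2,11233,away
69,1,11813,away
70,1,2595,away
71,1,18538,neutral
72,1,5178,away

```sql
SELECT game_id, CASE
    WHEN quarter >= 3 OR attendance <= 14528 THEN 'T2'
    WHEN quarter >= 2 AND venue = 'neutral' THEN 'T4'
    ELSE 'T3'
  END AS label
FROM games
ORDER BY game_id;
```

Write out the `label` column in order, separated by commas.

game_id=60: quarter >= 3 OR attendance <= 14528 → T2
game_id=61: quarter >= 3 OR attendance <= 14528 → T2
game_id=62: ELSE → T3
game_id=63: quarter >= 3 OR attendance <= 14528 → T2
game_id=64: ELSE → T3
game_id=65: quarter >= 3 OR attendance <= 14528 → T2
game_id=66: quarter >= 3 OR attendance <= 14528 → T2
game_id=67: quarter >= 3 OR attendance <= 14528 → T2
game_id=68: quarter >= 3 OR attendance <= 14528 → T2
game_id=69: quarter >= 3 OR attendance <= 14528 → T2
game_id=70: quarter >= 3 OR attendance <= 14528 → T2
game_id=71: ELSE → T3
game_id=72: quarter >= 3 OR attendance <= 14528 → T2

T2, T2, T3, T2, T3, T2, T2, T2, T2, T2, T2, T3, T2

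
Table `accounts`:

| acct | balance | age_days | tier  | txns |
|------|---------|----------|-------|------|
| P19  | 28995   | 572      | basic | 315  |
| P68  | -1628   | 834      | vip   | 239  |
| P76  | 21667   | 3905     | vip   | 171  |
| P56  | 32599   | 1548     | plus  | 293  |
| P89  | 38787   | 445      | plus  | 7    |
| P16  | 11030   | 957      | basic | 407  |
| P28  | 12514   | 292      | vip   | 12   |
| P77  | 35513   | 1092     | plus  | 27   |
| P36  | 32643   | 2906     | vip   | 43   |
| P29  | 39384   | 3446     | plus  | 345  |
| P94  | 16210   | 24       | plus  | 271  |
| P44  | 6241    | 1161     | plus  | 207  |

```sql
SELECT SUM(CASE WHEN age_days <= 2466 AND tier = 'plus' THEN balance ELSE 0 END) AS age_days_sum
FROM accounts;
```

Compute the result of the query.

129350

acct=P19: ✗
acct=P68: ✗
acct=P76: ✗
acct=P56: ✓ → 32599
acct=P89: ✓ → 38787
acct=P16: ✗
acct=P28: ✗
acct=P77: ✓ → 35513
acct=P36: ✗
acct=P29: ✗
acct=P94: ✓ → 16210
acct=P44: ✓ → 6241
age_days_sum = 32599 + 38787 + 35513 + 16210 + 6241 = 129350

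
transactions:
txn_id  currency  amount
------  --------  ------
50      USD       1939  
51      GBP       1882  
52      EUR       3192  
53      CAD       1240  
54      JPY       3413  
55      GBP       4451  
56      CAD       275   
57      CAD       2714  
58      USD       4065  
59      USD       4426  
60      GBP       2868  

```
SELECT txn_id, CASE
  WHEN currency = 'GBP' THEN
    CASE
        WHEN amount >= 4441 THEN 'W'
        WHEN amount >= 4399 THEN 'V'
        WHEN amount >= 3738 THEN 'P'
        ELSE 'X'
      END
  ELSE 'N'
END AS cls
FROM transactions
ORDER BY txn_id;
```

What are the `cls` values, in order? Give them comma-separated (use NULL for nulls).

txn_id=50: currency='USD' → outer ELSE → N
txn_id=51: currency='GBP' → inner[ELSE] → X
txn_id=52: currency='EUR' → outer ELSE → N
txn_id=53: currency='CAD' → outer ELSE → N
txn_id=54: currency='JPY' → outer ELSE → N
txn_id=55: currency='GBP' → inner[amount >= 4441] → W
txn_id=56: currency='CAD' → outer ELSE → N
txn_id=57: currency='CAD' → outer ELSE → N
txn_id=58: currency='USD' → outer ELSE → N
txn_id=59: currency='USD' → outer ELSE → N
txn_id=60: currency='GBP' → inner[ELSE] → X

N, X, N, N, N, W, N, N, N, N, X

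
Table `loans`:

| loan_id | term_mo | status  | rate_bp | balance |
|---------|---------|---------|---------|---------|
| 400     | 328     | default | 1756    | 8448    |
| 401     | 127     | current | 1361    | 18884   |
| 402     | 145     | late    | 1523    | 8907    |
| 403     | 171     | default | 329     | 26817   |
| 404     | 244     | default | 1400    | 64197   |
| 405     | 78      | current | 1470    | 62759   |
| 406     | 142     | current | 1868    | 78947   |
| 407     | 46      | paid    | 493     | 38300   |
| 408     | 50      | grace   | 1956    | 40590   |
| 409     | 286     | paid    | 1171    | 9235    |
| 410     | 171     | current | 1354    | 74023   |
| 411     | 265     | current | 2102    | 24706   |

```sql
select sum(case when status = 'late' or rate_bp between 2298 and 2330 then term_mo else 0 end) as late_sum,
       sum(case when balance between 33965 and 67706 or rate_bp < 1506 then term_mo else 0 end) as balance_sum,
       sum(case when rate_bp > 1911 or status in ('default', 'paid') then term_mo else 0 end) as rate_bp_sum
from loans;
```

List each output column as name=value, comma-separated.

late_sum=145, balance_sum=1173, rate_bp_sum=1390

[late_sum: status = 'late' or rate_bp between 2298 and 2330]
loan_id=400: ✗
loan_id=401: ✗
loan_id=402: ✓ → 145
loan_id=403: ✗
loan_id=404: ✗
loan_id=405: ✗
loan_id=406: ✗
loan_id=407: ✗
loan_id=408: ✗
loan_id=409: ✗
loan_id=410: ✗
loan_id=411: ✗
late_sum = 145
—
[balance_sum: balance between 33965 and 67706 or rate_bp < 1506]
loan_id=400: ✗
loan_id=401: ✓ → 127
loan_id=402: ✗
loan_id=403: ✓ → 171
loan_id=404: ✓ → 244
loan_id=405: ✓ → 78
loan_id=406: ✗
loan_id=407: ✓ → 46
loan_id=408: ✓ → 50
loan_id=409: ✓ → 286
loan_id=410: ✓ → 171
loan_id=411: ✗
balance_sum = 127 + 171 + 244 + 78 + 46 + 50 + 286 + 171 = 1173
—
[rate_bp_sum: rate_bp > 1911 or status in ('default', 'paid')]
loan_id=400: ✓ → 328
loan_id=401: ✗
loan_id=402: ✗
loan_id=403: ✓ → 171
loan_id=404: ✓ → 244
loan_id=405: ✗
loan_id=406: ✗
loan_id=407: ✓ → 46
loan_id=408: ✓ → 50
loan_id=409: ✓ → 286
loan_id=410: ✗
loan_id=411: ✓ → 265
rate_bp_sum = 328 + 171 + 244 + 46 + 50 + 286 + 265 = 1390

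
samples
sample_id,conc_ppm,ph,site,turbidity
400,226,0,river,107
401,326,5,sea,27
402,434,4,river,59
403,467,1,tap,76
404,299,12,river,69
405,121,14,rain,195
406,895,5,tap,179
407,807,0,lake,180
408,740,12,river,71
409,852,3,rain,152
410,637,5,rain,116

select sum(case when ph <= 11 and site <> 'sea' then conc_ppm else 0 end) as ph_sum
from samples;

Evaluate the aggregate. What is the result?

sample_id=400: ✓ → 226
sample_id=401: ✗
sample_id=402: ✓ → 434
sample_id=403: ✓ → 467
sample_id=404: ✗
sample_id=405: ✗
sample_id=406: ✓ → 895
sample_id=407: ✓ → 807
sample_id=408: ✗
sample_id=409: ✓ → 852
sample_id=410: ✓ → 637
ph_sum = 226 + 434 + 467 + 895 + 807 + 852 + 637 = 4318

4318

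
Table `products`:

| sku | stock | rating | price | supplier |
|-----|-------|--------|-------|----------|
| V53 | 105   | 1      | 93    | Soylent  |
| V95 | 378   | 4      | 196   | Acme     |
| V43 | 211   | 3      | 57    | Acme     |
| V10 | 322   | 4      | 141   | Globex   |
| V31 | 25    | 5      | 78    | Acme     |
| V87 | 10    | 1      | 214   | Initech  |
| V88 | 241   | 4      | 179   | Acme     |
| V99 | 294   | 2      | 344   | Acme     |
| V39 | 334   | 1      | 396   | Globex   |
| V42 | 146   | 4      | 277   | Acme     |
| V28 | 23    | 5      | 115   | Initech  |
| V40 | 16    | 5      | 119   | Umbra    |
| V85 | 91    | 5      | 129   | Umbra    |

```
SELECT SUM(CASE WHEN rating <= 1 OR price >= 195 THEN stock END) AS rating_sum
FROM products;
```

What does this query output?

sku=V53: ✓ → 105
sku=V95: ✓ → 378
sku=V43: ✗
sku=V10: ✗
sku=V31: ✗
sku=V87: ✓ → 10
sku=V88: ✗
sku=V99: ✓ → 294
sku=V39: ✓ → 334
sku=V42: ✓ → 146
sku=V28: ✗
sku=V40: ✗
sku=V85: ✗
rating_sum = 105 + 378 + 10 + 294 + 334 + 146 = 1267

1267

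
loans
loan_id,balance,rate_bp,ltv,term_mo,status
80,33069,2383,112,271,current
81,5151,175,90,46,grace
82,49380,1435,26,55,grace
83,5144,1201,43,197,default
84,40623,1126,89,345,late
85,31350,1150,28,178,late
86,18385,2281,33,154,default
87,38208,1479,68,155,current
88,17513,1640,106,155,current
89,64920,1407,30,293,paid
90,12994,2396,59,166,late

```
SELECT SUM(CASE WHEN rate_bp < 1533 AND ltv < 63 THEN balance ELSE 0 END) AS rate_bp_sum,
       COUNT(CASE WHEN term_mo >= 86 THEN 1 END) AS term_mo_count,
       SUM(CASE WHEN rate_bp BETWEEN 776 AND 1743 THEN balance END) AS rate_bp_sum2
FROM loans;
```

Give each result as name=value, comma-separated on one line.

[rate_bp_sum: rate_bp < 1533 AND ltv < 63]
loan_id=80: ✗
loan_id=81: ✗
loan_id=82: ✓ → 49380
loan_id=83: ✓ → 5144
loan_id=84: ✗
loan_id=85: ✓ → 31350
loan_id=86: ✗
loan_id=87: ✗
loan_id=88: ✗
loan_id=89: ✓ → 64920
loan_id=90: ✗
rate_bp_sum = 49380 + 5144 + 31350 + 64920 = 150794
—
[term_mo_count: term_mo >= 86]
loan_id=80: ✓ → 1
loan_id=81: ✗
loan_id=82: ✗
loan_id=83: ✓ → 1
loan_id=84: ✓ → 1
loan_id=85: ✓ → 1
loan_id=86: ✓ → 1
loan_id=87: ✓ → 1
loan_id=88: ✓ → 1
loan_id=89: ✓ → 1
loan_id=90: ✓ → 1
term_mo_count = COUNT(1, 1, 1, 1, 1, 1, 1, 1, 1) = 9
—
[rate_bp_sum2: rate_bp BETWEEN 776 AND 1743]
loan_id=80: ✗
loan_id=81: ✗
loan_id=82: ✓ → 49380
loan_id=83: ✓ → 5144
loan_id=84: ✓ → 40623
loan_id=85: ✓ → 31350
loan_id=86: ✗
loan_id=87: ✓ → 38208
loan_id=88: ✓ → 17513
loan_id=89: ✓ → 64920
loan_id=90: ✗
rate_bp_sum2 = 49380 + 5144 + 40623 + 31350 + 38208 + 17513 + 64920 = 247138

rate_bp_sum=150794, term_mo_count=9, rate_bp_sum2=247138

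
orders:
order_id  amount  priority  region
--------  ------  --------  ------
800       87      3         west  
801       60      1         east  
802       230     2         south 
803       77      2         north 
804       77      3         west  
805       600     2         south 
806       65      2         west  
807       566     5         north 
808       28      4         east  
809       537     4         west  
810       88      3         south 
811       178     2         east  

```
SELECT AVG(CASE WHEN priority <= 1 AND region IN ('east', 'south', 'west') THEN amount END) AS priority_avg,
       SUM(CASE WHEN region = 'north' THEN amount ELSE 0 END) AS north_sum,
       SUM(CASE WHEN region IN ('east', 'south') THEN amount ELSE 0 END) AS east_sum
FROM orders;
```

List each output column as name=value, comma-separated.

priority_avg=60, north_sum=643, east_sum=1184

[priority_avg: priority <= 1 AND region IN ('east', 'south', 'west')]
order_id=800: ✗
order_id=801: ✓ → 60
order_id=802: ✗
order_id=803: ✗
order_id=804: ✗
order_id=805: ✗
order_id=806: ✗
order_id=807: ✗
order_id=808: ✗
order_id=809: ✗
order_id=810: ✗
order_id=811: ✗
priority_avg = 60
—
[north_sum: region = 'north']
order_id=800: ✗
order_id=801: ✗
order_id=802: ✗
order_id=803: ✓ → 77
order_id=804: ✗
order_id=805: ✗
order_id=806: ✗
order_id=807: ✓ → 566
order_id=808: ✗
order_id=809: ✗
order_id=810: ✗
order_id=811: ✗
north_sum = 77 + 566 = 643
—
[east_sum: region IN ('east', 'south')]
order_id=800: ✗
order_id=801: ✓ → 60
order_id=802: ✓ → 230
order_id=803: ✗
order_id=804: ✗
order_id=805: ✓ → 600
order_id=806: ✗
order_id=807: ✗
order_id=808: ✓ → 28
order_id=809: ✗
order_id=810: ✓ → 88
order_id=811: ✓ → 178
east_sum = 60 + 230 + 600 + 28 + 88 + 178 = 1184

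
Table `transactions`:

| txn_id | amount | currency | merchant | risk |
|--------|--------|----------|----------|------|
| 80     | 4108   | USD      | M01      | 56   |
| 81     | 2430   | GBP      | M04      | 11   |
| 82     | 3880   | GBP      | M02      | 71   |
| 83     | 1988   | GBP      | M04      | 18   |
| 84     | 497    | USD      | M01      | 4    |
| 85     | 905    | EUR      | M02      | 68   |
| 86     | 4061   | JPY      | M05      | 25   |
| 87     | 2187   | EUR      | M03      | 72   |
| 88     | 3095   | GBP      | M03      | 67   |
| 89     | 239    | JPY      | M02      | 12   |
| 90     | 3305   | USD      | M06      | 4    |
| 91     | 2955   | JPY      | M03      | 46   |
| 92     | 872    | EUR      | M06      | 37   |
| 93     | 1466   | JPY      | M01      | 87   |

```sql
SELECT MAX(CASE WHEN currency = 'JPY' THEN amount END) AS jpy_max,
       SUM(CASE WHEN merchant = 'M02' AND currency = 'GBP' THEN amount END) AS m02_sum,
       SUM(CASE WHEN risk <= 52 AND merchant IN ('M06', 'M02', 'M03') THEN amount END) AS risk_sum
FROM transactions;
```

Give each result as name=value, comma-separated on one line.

[jpy_max: currency = 'JPY']
txn_id=80: ✗
txn_id=81: ✗
txn_id=82: ✗
txn_id=83: ✗
txn_id=84: ✗
txn_id=85: ✗
txn_id=86: ✓ → 4061
txn_id=87: ✗
txn_id=88: ✗
txn_id=89: ✓ → 239
txn_id=90: ✗
txn_id=91: ✓ → 2955
txn_id=92: ✗
txn_id=93: ✓ → 1466
jpy_max = MAX(4061, 239, 2955, 1466) = 4061
—
[m02_sum: merchant = 'M02' AND currency = 'GBP']
txn_id=80: ✗
txn_id=81: ✗
txn_id=82: ✓ → 3880
txn_id=83: ✗
txn_id=84: ✗
txn_id=85: ✗
txn_id=86: ✗
txn_id=87: ✗
txn_id=88: ✗
txn_id=89: ✗
txn_id=90: ✗
txn_id=91: ✗
txn_id=92: ✗
txn_id=93: ✗
m02_sum = 3880
—
[risk_sum: risk <= 52 AND merchant IN ('M06', 'M02', 'M03')]
txn_id=80: ✗
txn_id=81: ✗
txn_id=82: ✗
txn_id=83: ✗
txn_id=84: ✗
txn_id=85: ✗
txn_id=86: ✗
txn_id=87: ✗
txn_id=88: ✗
txn_id=89: ✓ → 239
txn_id=90: ✓ → 3305
txn_id=91: ✓ → 2955
txn_id=92: ✓ → 872
txn_id=93: ✗
risk_sum = 239 + 3305 + 2955 + 872 = 7371

jpy_max=4061, m02_sum=3880, risk_sum=7371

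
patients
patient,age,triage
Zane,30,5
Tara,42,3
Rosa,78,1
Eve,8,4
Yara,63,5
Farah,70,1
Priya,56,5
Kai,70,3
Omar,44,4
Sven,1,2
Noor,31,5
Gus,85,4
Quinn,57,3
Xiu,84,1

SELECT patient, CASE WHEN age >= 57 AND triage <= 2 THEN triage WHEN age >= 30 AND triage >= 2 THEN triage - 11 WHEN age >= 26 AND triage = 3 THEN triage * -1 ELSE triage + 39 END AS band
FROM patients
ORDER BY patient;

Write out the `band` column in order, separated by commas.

43, 1, -7, -8, -6, -7, -6, -8, 1, 41, -8, 1, -6, -6

patient=Eve: ELSE → 43
patient=Farah: age >= 57 AND triage <= 2 → 1
patient=Gus: age >= 30 AND triage >= 2 → -7
patient=Kai: age >= 30 AND triage >= 2 → -8
patient=Noor: age >= 30 AND triage >= 2 → -6
patient=Omar: age >= 30 AND triage >= 2 → -7
patient=Priya: age >= 30 AND triage >= 2 → -6
patient=Quinn: age >= 30 AND triage >= 2 → -8
patient=Rosa: age >= 57 AND triage <= 2 → 1
patient=Sven: ELSE → 41
patient=Tara: age >= 30 AND triage >= 2 → -8
patient=Xiu: age >= 57 AND triage <= 2 → 1
patient=Yara: age >= 30 AND triage >= 2 → -6
patient=Zane: age >= 30 AND triage >= 2 → -6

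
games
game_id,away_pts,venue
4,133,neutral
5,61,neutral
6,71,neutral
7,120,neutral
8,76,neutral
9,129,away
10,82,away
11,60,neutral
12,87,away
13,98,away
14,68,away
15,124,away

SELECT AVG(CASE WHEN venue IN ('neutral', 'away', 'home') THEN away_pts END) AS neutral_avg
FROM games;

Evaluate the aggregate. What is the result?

92.4166666667

game_id=4: ✓ → 133
game_id=5: ✓ → 61
game_id=6: ✓ → 71
game_id=7: ✓ → 120
game_id=8: ✓ → 76
game_id=9: ✓ → 129
game_id=10: ✓ → 82
game_id=11: ✓ → 60
game_id=12: ✓ → 87
game_id=13: ✓ → 98
game_id=14: ✓ → 68
game_id=15: ✓ → 124
neutral_avg = (133 + 61 + 71 + 120 + 76 + 129 + 82 + 60 + 87 + 98 + 68 + 124) / 12 = 92.4166666667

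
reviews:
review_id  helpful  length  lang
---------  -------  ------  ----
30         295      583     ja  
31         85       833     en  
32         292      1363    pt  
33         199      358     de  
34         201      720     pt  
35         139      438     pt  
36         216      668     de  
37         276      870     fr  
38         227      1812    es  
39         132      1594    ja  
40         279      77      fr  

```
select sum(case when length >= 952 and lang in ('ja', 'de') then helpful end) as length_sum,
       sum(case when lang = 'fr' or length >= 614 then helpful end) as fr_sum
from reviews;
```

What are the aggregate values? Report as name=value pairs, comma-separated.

length_sum=132, fr_sum=1708

[length_sum: length >= 952 and lang in ('ja', 'de')]
review_id=30: ✗
review_id=31: ✗
review_id=32: ✗
review_id=33: ✗
review_id=34: ✗
review_id=35: ✗
review_id=36: ✗
review_id=37: ✗
review_id=38: ✗
review_id=39: ✓ → 132
review_id=40: ✗
length_sum = 132
—
[fr_sum: lang = 'fr' or length >= 614]
review_id=30: ✗
review_id=31: ✓ → 85
review_id=32: ✓ → 292
review_id=33: ✗
review_id=34: ✓ → 201
review_id=35: ✗
review_id=36: ✓ → 216
review_id=37: ✓ → 276
review_id=38: ✓ → 227
review_id=39: ✓ → 132
review_id=40: ✓ → 279
fr_sum = 85 + 292 + 201 + 216 + 276 + 227 + 132 + 279 = 1708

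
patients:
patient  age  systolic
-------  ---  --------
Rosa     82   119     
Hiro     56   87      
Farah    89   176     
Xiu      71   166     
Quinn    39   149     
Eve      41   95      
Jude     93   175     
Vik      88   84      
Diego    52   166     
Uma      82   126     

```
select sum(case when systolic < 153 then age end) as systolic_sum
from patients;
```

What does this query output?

388

patient=Rosa: ✓ → 82
patient=Hiro: ✓ → 56
patient=Farah: ✗
patient=Xiu: ✗
patient=Quinn: ✓ → 39
patient=Eve: ✓ → 41
patient=Jude: ✗
patient=Vik: ✓ → 88
patient=Diego: ✗
patient=Uma: ✓ → 82
systolic_sum = 82 + 56 + 39 + 41 + 88 + 82 = 388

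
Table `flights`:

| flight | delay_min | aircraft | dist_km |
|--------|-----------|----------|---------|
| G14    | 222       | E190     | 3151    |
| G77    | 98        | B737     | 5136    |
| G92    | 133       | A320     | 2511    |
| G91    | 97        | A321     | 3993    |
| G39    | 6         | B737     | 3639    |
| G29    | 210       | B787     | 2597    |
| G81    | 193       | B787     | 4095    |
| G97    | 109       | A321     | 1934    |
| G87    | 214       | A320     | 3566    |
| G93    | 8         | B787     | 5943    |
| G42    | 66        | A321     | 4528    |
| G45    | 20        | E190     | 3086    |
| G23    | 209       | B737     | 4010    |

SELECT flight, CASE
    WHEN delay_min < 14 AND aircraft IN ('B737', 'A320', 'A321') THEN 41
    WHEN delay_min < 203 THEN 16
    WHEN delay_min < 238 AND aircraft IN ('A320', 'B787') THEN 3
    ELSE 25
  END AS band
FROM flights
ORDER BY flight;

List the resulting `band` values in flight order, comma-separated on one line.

25, 25, 3, 41, 16, 16, 16, 16, 3, 16, 16, 16, 16

flight=G14: ELSE → 25
flight=G23: ELSE → 25
flight=G29: delay_min < 238 AND aircraft IN ('A320', 'B787') → 3
flight=G39: delay_min < 14 AND aircraft IN ('B737', 'A320', 'A321') → 41
flight=G42: delay_min < 203 → 16
flight=G45: delay_min < 203 → 16
flight=G77: delay_min < 203 → 16
flight=G81: delay_min < 203 → 16
flight=G87: delay_min < 238 AND aircraft IN ('A320', 'B787') → 3
flight=G91: delay_min < 203 → 16
flight=G92: delay_min < 203 → 16
flight=G93: delay_min < 203 → 16
flight=G97: delay_min < 203 → 16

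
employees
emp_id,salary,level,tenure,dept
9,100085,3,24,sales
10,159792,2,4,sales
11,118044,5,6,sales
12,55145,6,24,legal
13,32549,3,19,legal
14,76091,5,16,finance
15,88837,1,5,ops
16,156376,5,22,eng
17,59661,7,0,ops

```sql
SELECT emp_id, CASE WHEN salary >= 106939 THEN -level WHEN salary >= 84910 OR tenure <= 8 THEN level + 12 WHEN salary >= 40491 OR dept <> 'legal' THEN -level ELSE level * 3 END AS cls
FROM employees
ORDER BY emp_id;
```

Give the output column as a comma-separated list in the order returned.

15, -2, -5, -6, 9, -5, 13, -5, 19

emp_id=9: salary >= 84910 OR tenure <= 8 → 15
emp_id=10: salary >= 106939 → -2
emp_id=11: salary >= 106939 → -5
emp_id=12: salary >= 40491 OR dept <> 'legal' → -6
emp_id=13: ELSE → 9
emp_id=14: salary >= 40491 OR dept <> 'legal' → -5
emp_id=15: salary >= 84910 OR tenure <= 8 → 13
emp_id=16: salary >= 106939 → -5
emp_id=17: salary >= 84910 OR tenure <= 8 → 19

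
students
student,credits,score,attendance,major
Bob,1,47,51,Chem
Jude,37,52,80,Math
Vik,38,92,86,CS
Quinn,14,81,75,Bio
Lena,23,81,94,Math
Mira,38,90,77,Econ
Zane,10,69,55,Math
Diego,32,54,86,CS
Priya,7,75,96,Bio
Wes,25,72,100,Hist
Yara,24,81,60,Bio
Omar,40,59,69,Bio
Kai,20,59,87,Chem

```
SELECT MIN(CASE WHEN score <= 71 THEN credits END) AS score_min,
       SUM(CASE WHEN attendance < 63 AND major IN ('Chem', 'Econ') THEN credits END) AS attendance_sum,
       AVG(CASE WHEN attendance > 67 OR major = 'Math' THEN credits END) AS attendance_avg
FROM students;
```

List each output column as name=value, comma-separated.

score_min=1, attendance_sum=1, attendance_avg=25.8181818182

[score_min: score <= 71]
student=Bob: ✓ → 1
student=Jude: ✓ → 37
student=Vik: ✗
student=Quinn: ✗
student=Lena: ✗
student=Mira: ✗
student=Zane: ✓ → 10
student=Diego: ✓ → 32
student=Priya: ✗
student=Wes: ✗
student=Yara: ✗
student=Omar: ✓ → 40
student=Kai: ✓ → 20
score_min = MIN(1, 37, 10, 32, 40, 20) = 1
—
[attendance_sum: attendance < 63 AND major IN ('Chem', 'Econ')]
student=Bob: ✓ → 1
student=Jude: ✗
student=Vik: ✗
student=Quinn: ✗
student=Lena: ✗
student=Mira: ✗
student=Zane: ✗
student=Diego: ✗
student=Priya: ✗
student=Wes: ✗
student=Yara: ✗
student=Omar: ✗
student=Kai: ✗
attendance_sum = 1
—
[attendance_avg: attendance > 67 OR major = 'Math']
student=Bob: ✗
student=Jude: ✓ → 37
student=Vik: ✓ → 38
student=Quinn: ✓ → 14
student=Lena: ✓ → 23
student=Mira: ✓ → 38
student=Zane: ✓ → 10
student=Diego: ✓ → 32
student=Priya: ✓ → 7
student=Wes: ✓ → 25
student=Yara: ✗
student=Omar: ✓ → 40
student=Kai: ✓ → 20
attendance_avg = (37 + 38 + 14 + 23 + 38 + 10 + 32 + 7 + 25 + 40 + 20) / 11 = 25.8181818182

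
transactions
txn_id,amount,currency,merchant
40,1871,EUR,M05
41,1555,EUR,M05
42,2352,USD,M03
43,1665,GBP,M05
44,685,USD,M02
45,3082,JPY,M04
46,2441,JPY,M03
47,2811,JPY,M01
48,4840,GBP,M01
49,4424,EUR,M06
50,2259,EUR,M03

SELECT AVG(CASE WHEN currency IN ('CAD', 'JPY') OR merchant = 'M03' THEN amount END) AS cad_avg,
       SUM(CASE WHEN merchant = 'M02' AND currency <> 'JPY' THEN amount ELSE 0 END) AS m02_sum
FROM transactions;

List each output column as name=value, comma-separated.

cad_avg=2589, m02_sum=685

[cad_avg: currency IN ('CAD', 'JPY') OR merchant = 'M03']
txn_id=40: ✗
txn_id=41: ✗
txn_id=42: ✓ → 2352
txn_id=43: ✗
txn_id=44: ✗
txn_id=45: ✓ → 3082
txn_id=46: ✓ → 2441
txn_id=47: ✓ → 2811
txn_id=48: ✗
txn_id=49: ✗
txn_id=50: ✓ → 2259
cad_avg = (2352 + 3082 + 2441 + 2811 + 2259) / 5 = 2589
—
[m02_sum: merchant = 'M02' AND currency <> 'JPY']
txn_id=40: ✗
txn_id=41: ✗
txn_id=42: ✗
txn_id=43: ✗
txn_id=44: ✓ → 685
txn_id=45: ✗
txn_id=46: ✗
txn_id=47: ✗
txn_id=48: ✗
txn_id=49: ✗
txn_id=50: ✗
m02_sum = 685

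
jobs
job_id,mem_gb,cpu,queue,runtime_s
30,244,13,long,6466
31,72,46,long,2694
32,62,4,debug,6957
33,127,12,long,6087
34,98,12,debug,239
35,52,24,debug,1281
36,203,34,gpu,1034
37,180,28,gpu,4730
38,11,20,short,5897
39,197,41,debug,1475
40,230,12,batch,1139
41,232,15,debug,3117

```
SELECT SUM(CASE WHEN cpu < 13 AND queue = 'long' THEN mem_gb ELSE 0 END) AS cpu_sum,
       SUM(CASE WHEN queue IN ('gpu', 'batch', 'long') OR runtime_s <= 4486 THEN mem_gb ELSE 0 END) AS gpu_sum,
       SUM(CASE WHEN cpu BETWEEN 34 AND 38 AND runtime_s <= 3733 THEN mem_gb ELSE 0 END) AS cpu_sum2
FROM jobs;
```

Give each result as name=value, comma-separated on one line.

[cpu_sum: cpu < 13 AND queue = 'long']
job_id=30: ✗
job_id=31: ✗
job_id=32: ✗
job_id=33: ✓ → 127
job_id=34: ✗
job_id=35: ✗
job_id=36: ✗
job_id=37: ✗
job_id=38: ✗
job_id=39: ✗
job_id=40: ✗
job_id=41: ✗
cpu_sum = 127
—
[gpu_sum: queue IN ('gpu', 'batch', 'long') OR runtime_s <= 4486]
job_id=30: ✓ → 244
job_id=31: ✓ → 72
job_id=32: ✗
job_id=33: ✓ → 127
job_id=34: ✓ → 98
job_id=35: ✓ → 52
job_id=36: ✓ → 203
job_id=37: ✓ → 180
job_id=38: ✗
job_id=39: ✓ → 197
job_id=40: ✓ → 230
job_id=41: ✓ → 232
gpu_sum = 244 + 72 + 127 + 98 + 52 + 203 + 180 + 197 + 230 + 232 = 1635
—
[cpu_sum2: cpu BETWEEN 34 AND 38 AND runtime_s <= 3733]
job_id=30: ✗
job_id=31: ✗
job_id=32: ✗
job_id=33: ✗
job_id=34: ✗
job_id=35: ✗
job_id=36: ✓ → 203
job_id=37: ✗
job_id=38: ✗
job_id=39: ✗
job_id=40: ✗
job_id=41: ✗
cpu_sum2 = 203

cpu_sum=127, gpu_sum=1635, cpu_sum2=203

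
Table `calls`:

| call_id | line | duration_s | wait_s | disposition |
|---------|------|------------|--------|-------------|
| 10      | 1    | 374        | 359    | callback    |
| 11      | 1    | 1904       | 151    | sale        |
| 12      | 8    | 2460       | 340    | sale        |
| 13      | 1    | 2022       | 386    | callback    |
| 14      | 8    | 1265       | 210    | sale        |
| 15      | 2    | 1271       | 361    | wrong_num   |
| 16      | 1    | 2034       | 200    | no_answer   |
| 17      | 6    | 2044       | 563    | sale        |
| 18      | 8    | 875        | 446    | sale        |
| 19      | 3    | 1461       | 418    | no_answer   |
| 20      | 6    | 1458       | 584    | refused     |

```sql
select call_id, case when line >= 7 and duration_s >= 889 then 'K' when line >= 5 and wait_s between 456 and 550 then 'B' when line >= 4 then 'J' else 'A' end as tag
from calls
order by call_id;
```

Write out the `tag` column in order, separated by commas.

call_id=10: ELSE → A
call_id=11: ELSE → A
call_id=12: line >= 7 and duration_s >= 889 → K
call_id=13: ELSE → A
call_id=14: line >= 7 and duration_s >= 889 → K
call_id=15: ELSE → A
call_id=16: ELSE → A
call_id=17: line >= 4 → J
call_id=18: line >= 4 → J
call_id=19: ELSE → A
call_id=20: line >= 4 → J

A, A, K, A, K, A, A, J, J, A, J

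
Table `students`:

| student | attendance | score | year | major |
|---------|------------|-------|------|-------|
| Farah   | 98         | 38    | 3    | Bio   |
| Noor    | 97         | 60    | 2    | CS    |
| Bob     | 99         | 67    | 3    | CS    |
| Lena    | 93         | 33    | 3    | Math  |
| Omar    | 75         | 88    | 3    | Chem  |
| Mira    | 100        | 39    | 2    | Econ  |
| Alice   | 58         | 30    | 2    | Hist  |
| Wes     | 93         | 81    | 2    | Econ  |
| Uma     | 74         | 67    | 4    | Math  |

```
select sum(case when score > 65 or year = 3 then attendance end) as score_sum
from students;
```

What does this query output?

532

student=Farah: ✓ → 98
student=Noor: ✗
student=Bob: ✓ → 99
student=Lena: ✓ → 93
student=Omar: ✓ → 75
student=Mira: ✗
student=Alice: ✗
student=Wes: ✓ → 93
student=Uma: ✓ → 74
score_sum = 98 + 99 + 93 + 75 + 93 + 74 = 532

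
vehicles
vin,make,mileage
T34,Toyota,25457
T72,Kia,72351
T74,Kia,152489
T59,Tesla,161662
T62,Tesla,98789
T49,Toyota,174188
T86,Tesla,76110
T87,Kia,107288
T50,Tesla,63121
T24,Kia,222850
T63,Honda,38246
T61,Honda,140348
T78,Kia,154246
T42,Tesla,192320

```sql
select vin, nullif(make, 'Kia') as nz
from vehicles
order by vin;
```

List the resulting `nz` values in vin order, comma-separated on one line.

NULL, Toyota, Tesla, Toyota, Tesla, Tesla, Honda, Tesla, Honda, NULL, NULL, NULL, Tesla, NULL

vin=T24: make=Kia vs Kia: equal → NULL
vin=T34: make=Toyota vs Kia: differ → Toyota
vin=T42: make=Tesla vs Kia: differ → Tesla
vin=T49: make=Toyota vs Kia: differ → Toyota
vin=T50: make=Tesla vs Kia: differ → Tesla
vin=T59: make=Tesla vs Kia: differ → Tesla
vin=T61: make=Honda vs Kia: differ → Honda
vin=T62: make=Tesla vs Kia: differ → Tesla
vin=T63: make=Honda vs Kia: differ → Honda
vin=T72: make=Kia vs Kia: equal → NULL
vin=T74: make=Kia vs Kia: equal → NULL
vin=T78: make=Kia vs Kia: equal → NULL
vin=T86: make=Tesla vs Kia: differ → Tesla
vin=T87: make=Kia vs Kia: equal → NULL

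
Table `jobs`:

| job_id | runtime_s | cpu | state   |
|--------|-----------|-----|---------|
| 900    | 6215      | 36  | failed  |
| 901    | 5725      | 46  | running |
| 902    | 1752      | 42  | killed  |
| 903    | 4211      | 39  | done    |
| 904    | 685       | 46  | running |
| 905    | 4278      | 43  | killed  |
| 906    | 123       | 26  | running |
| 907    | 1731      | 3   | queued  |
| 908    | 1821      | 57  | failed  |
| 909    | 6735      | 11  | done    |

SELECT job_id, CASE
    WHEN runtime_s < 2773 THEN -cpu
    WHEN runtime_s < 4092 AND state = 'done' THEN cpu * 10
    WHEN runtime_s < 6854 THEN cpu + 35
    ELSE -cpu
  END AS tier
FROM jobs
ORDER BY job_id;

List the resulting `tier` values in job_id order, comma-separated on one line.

job_id=900: runtime_s < 6854 → 71
job_id=901: runtime_s < 6854 → 81
job_id=902: runtime_s < 2773 → -42
job_id=903: runtime_s < 6854 → 74
job_id=904: runtime_s < 2773 → -46
job_id=905: runtime_s < 6854 → 78
job_id=906: runtime_s < 2773 → -26
job_id=907: runtime_s < 2773 → -3
job_id=908: runtime_s < 2773 → -57
job_id=909: runtime_s < 6854 → 46

71, 81, -42, 74, -46, 78, -26, -3, -57, 46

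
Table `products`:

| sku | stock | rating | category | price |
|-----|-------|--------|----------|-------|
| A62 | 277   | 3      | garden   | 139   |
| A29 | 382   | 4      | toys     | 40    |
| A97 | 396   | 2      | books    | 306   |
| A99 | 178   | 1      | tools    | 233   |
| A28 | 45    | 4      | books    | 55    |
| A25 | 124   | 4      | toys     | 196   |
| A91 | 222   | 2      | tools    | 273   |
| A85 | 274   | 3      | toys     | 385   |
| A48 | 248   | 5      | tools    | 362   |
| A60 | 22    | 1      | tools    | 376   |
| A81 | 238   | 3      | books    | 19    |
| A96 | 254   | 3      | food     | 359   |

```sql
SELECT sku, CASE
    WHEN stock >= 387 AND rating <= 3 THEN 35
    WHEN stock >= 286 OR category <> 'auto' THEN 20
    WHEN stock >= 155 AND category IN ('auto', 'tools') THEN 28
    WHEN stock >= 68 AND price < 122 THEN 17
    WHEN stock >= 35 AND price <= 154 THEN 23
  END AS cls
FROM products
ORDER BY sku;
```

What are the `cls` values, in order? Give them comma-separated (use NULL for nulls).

sku=A25: stock >= 286 OR category <> 'auto' → 20
sku=A28: stock >= 286 OR category <> 'auto' → 20
sku=A29: stock >= 286 OR category <> 'auto' → 20
sku=A48: stock >= 286 OR category <> 'auto' → 20
sku=A60: stock >= 286 OR category <> 'auto' → 20
sku=A62: stock >= 286 OR category <> 'auto' → 20
sku=A81: stock >= 286 OR category <> 'auto' → 20
sku=A85: stock >= 286 OR category <> 'auto' → 20
sku=A91: stock >= 286 OR category <> 'auto' → 20
sku=A96: stock >= 286 OR category <> 'auto' → 20
sku=A97: stock >= 387 AND rating <= 3 → 35
sku=A99: stock >= 286 OR category <> 'auto' → 20

20, 20, 20, 20, 20, 20, 20, 20, 20, 20, 35, 20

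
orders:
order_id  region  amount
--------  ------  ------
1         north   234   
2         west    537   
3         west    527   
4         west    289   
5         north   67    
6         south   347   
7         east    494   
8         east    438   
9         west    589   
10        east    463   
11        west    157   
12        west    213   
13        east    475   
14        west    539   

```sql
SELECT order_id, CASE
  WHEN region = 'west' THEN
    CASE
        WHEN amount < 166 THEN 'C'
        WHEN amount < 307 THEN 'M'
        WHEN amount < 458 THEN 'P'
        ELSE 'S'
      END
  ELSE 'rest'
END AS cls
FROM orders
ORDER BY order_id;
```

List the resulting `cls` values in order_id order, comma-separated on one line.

order_id=1: region='north' → outer ELSE → rest
order_id=2: region='west' → inner[ELSE] → S
order_id=3: region='west' → inner[ELSE] → S
order_id=4: region='west' → inner[amount < 307] → M
order_id=5: region='north' → outer ELSE → rest
order_id=6: region='south' → outer ELSE → rest
order_id=7: region='east' → outer ELSE → rest
order_id=8: region='east' → outer ELSE → rest
order_id=9: region='west' → inner[ELSE] → S
order_id=10: region='east' → outer ELSE → rest
order_id=11: region='west' → inner[amount < 166] → C
order_id=12: region='west' → inner[amount < 307] → M
order_id=13: region='east' → outer ELSE → rest
order_id=14: region='west' → inner[ELSE] → S

rest, S, S, M, rest, rest, rest, rest, S, rest, C, M, rest, S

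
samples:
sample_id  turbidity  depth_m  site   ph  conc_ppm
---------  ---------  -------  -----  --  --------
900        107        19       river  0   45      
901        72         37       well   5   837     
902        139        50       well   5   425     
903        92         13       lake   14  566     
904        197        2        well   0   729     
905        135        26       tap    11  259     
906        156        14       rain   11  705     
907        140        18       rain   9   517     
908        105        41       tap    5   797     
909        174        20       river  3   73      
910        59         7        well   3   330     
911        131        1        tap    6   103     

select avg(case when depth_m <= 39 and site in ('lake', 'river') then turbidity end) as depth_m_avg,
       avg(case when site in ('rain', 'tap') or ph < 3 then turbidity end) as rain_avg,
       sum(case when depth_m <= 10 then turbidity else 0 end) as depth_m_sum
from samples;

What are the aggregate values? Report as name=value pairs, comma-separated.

[depth_m_avg: depth_m <= 39 and site in ('lake', 'river')]
sample_id=900: ✓ → 107
sample_id=901: ✗
sample_id=902: ✗
sample_id=903: ✓ → 92
sample_id=904: ✗
sample_id=905: ✗
sample_id=906: ✗
sample_id=907: ✗
sample_id=908: ✗
sample_id=909: ✓ → 174
sample_id=910: ✗
sample_id=911: ✗
depth_m_avg = (107 + 92 + 174) / 3 = 124.3333333333
—
[rain_avg: site in ('rain', 'tap') or ph < 3]
sample_id=900: ✓ → 107
sample_id=901: ✗
sample_id=902: ✗
sample_id=903: ✗
sample_id=904: ✓ → 197
sample_id=905: ✓ → 135
sample_id=906: ✓ → 156
sample_id=907: ✓ → 140
sample_id=908: ✓ → 105
sample_id=909: ✗
sample_id=910: ✗
sample_id=911: ✓ → 131
rain_avg = (107 + 197 + 135 + 156 + 140 + 105 + 131) / 7 = 138.7142857143
—
[depth_m_sum: depth_m <= 10]
sample_id=900: ✗
sample_id=901: ✗
sample_id=902: ✗
sample_id=903: ✗
sample_id=904: ✓ → 197
sample_id=905: ✗
sample_id=906: ✗
sample_id=907: ✗
sample_id=908: ✗
sample_id=909: ✗
sample_id=910: ✓ → 59
sample_id=911: ✓ → 131
depth_m_sum = 197 + 59 + 131 = 387

depth_m_avg=124.3333333333, rain_avg=138.7142857143, depth_m_sum=387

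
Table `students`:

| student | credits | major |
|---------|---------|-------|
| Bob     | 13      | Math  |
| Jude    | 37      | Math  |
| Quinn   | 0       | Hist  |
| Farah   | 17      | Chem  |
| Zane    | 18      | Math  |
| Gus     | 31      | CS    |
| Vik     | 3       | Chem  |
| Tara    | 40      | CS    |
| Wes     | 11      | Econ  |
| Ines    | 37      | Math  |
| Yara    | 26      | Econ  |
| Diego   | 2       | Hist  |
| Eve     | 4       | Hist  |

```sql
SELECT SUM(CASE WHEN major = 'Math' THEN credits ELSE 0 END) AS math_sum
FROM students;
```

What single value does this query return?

105

student=Bob: ✓ → 13
student=Jude: ✓ → 37
student=Quinn: ✗
student=Farah: ✗
student=Zane: ✓ → 18
student=Gus: ✗
student=Vik: ✗
student=Tara: ✗
student=Wes: ✗
student=Ines: ✓ → 37
student=Yara: ✗
student=Diego: ✗
student=Eve: ✗
math_sum = 13 + 37 + 18 + 37 = 105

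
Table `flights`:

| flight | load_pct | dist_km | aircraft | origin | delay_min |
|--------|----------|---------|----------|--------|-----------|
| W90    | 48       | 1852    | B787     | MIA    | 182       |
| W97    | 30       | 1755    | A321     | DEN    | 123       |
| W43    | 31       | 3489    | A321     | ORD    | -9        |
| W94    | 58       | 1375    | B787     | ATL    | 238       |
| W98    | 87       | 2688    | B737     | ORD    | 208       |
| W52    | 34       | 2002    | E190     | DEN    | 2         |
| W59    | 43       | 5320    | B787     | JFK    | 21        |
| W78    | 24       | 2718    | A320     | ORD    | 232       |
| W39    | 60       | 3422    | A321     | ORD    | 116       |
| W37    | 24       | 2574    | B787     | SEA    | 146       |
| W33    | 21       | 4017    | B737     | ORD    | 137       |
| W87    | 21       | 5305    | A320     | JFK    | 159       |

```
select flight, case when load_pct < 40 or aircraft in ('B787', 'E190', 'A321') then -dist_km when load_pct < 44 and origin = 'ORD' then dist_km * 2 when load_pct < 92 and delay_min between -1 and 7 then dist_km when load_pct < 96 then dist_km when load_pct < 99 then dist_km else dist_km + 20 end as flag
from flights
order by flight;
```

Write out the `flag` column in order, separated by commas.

flight=W33: load_pct < 40 or aircraft in ('B787', 'E190', 'A321') → -4017
flight=W37: load_pct < 40 or aircraft in ('B787', 'E190', 'A321') → -2574
flight=W39: load_pct < 40 or aircraft in ('B787', 'E190', 'A321') → -3422
flight=W43: load_pct < 40 or aircraft in ('B787', 'E190', 'A321') → -3489
flight=W52: load_pct < 40 or aircraft in ('B787', 'E190', 'A321') → -2002
flight=W59: load_pct < 40 or aircraft in ('B787', 'E190', 'A321') → -5320
flight=W78: load_pct < 40 or aircraft in ('B787', 'E190', 'A321') → -2718
flight=W87: load_pct < 40 or aircraft in ('B787', 'E190', 'A321') → -5305
flight=W90: load_pct < 40 or aircraft in ('B787', 'E190', 'A321') → -1852
flight=W94: load_pct < 40 or aircraft in ('B787', 'E190', 'A321') → -1375
flight=W97: load_pct < 40 or aircraft in ('B787', 'E190', 'A321') → -1755
flight=W98: load_pct < 96 → 2688

-4017, -2574, -3422, -3489, -2002, -5320, -2718, -5305, -1852, -1375, -1755, 2688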